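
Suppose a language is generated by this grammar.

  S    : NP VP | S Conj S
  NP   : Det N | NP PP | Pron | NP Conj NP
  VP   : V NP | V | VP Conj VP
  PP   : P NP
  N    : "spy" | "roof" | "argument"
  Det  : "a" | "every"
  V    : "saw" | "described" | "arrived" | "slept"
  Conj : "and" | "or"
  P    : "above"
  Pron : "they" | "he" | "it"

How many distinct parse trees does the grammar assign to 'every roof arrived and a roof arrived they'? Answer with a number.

1

[S [S [NP [Det every] [N roof]] [VP [V arrived]]] [Conj and] [S [NP [Det a] [N roof]] [VP [V arrived] [NP [Pron they]]]]]
No rule offers an alternative attachment or grouping for any span, so this is the only derivation.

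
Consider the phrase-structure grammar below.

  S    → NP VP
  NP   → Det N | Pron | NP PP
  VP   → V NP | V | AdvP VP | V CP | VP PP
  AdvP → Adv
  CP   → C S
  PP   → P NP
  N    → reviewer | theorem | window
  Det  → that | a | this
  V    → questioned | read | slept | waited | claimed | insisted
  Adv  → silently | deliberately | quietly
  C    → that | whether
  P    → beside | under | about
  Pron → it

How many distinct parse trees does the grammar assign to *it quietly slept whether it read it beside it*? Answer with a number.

Two of the 4 distinct bracketings:
[S [NP [Pron it]] [VP [AdvP [Adv quietly]] [VP [V slept] [CP [C whether] [S [NP [Pron it]] [VP [V read] [NP [NP [Pron it]] [PP [P beside] [NP [Pron it]]]]]]]]]]
[S [NP [Pron it]] [VP [AdvP [Adv quietly]] [VP [V slept] [CP [C whether] [S [NP [Pron it]] [VP [VP [V read] [NP [Pron it]]] [PP [P beside] [NP [Pron it]]]]]]]]]
The difference turns on whether NP → NP PP is used at the relevant span, versus an alternative expansion of NP.

4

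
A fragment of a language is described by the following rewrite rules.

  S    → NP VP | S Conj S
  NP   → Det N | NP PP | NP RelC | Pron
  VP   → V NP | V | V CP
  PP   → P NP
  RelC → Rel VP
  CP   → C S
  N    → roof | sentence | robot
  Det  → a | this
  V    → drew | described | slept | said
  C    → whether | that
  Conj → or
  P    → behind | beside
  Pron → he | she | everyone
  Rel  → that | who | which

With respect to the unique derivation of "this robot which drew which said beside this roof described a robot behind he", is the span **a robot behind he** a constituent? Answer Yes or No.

Yes

[S [NP [NP [NP [NP [Det this] [N robot]] [RelC [Rel which] [VP [V drew]]]] [RelC [Rel which] [VP [V said]]]] [PP [P beside] [NP [Det this] [N roof]]]] [VP [V described] [NP [NP [Det a] [N robot]] [PP [P behind] [NP [Pron he]]]]]]
The words 'a robot behind he' are exhaustively dominated by a single NP node (built by NP → NP PP), so they form a constituent.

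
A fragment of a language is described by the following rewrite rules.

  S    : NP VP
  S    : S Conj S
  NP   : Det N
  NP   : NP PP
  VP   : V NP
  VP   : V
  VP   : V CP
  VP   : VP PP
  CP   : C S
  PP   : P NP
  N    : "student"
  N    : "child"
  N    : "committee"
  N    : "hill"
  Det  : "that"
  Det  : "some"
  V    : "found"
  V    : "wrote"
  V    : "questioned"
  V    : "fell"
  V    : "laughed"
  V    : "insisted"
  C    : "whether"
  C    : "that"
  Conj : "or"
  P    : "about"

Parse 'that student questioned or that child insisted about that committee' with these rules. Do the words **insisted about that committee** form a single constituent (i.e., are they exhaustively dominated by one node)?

[S [S [NP [Det that] [N student]] [VP [V questioned]]] [Conj or] [S [NP [Det that] [N child]] [VP [VP [V insisted]] [PP [P about] [NP [Det that] [N committee]]]]]]
The words 'insisted about that committee' are exhaustively dominated by a single VP node (built by VP → VP PP), so they form a constituent.

Yes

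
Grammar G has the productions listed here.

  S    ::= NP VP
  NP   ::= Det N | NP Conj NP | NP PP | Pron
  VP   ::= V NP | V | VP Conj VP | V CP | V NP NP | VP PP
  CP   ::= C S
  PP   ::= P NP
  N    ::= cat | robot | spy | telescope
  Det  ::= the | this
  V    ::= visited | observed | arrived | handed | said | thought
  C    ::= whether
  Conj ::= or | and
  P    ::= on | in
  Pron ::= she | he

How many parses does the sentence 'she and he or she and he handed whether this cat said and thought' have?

10

Two of the 10 distinct bracketings:
[S [NP [NP [Pron she]] [Conj and] [NP [NP [Pron he]] [Conj or] [NP [NP [Pron she]] [Conj and] [NP [Pron he]]]]] [VP [VP [V handed] [CP [C whether] [S [NP [Det this] [N cat]] [VP [V said]]]]] [Conj and] [VP [V thought]]]]
[S [NP [NP [Pron she]] [Conj and] [NP [NP [Pron he]] [Conj or] [NP [NP [Pron she]] [Conj and] [NP [Pron he]]]]] [VP [V handed] [CP [C whether] [S [NP [Det this] [N cat]] [VP [VP [V said]] [Conj and] [VP [V thought]]]]]]]
The trees differ in how a recursive rule is bracketed over the same span.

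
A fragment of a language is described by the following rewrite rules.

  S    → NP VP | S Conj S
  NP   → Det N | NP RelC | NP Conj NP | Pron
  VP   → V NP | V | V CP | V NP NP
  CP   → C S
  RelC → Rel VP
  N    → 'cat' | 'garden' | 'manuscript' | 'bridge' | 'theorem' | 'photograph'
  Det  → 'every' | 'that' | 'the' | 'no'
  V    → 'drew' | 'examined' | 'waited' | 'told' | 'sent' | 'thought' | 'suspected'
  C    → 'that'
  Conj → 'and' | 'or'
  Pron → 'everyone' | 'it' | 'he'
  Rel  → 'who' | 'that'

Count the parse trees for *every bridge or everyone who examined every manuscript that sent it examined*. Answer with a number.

Two of the 7 distinct bracketings:
[S [NP [NP [NP [Det every] [N bridge]] [Conj or] [NP [Pron everyone]]] [RelC [Rel who] [VP [V examined] [NP [NP [Det every] [N manuscript]] [RelC [Rel that] [VP [V sent] [NP [Pron it]]]]]]]] [VP [V examined]]]
[S [NP [NP [NP [Det every] [N bridge]] [Conj or] [NP [Pron everyone]]] [RelC [Rel who] [VP [V examined] [NP [NP [Det every] [N manuscript]] [RelC [Rel that] [VP [V sent]]]] [NP [Pron it]]]]] [VP [V examined]]]
The difference turns on whether VP → V NP is used at the relevant span, versus an alternative expansion of VP.

7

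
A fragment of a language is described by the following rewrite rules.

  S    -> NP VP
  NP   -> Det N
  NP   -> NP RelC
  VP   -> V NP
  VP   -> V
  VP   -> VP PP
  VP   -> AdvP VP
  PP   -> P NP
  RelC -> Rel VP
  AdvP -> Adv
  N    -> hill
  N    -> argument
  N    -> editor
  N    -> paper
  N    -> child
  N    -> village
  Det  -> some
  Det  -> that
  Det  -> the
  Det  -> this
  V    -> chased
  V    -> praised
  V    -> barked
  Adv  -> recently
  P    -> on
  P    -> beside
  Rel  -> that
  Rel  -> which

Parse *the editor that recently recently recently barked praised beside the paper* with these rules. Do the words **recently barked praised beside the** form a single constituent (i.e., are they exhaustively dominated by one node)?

[S [NP [NP [Det the] [N editor]] [RelC [Rel that] [VP [AdvP [Adv recently]] [VP [AdvP [Adv recently]] [VP [AdvP [Adv recently]] [VP [V barked]]]]]]] [VP [VP [V praised]] [PP [P beside] [NP [Det the] [N paper]]]]]
The smallest constituent containing 'recently barked praised beside the' is the S spanning 'the editor that recently recently recently barked praised beside the paper'; no single node in the tree dominates exactly the given words.

No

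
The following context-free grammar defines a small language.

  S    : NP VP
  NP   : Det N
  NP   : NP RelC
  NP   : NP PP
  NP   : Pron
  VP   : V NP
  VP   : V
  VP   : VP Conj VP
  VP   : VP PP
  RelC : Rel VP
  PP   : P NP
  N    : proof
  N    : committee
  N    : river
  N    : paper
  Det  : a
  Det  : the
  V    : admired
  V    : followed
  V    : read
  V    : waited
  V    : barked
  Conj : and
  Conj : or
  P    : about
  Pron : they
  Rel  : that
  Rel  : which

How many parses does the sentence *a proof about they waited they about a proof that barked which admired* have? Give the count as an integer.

Two of the 4 distinct bracketings:
[S [NP [NP [Det a] [N proof]] [PP [P about] [NP [Pron they]]]] [VP [V waited] [NP [NP [NP [NP [Pron they]] [PP [P about] [NP [Det a] [N proof]]]] [RelC [Rel that] [VP [V barked]]]] [RelC [Rel which] [VP [V admired]]]]]]
[S [NP [NP [Det a] [N proof]] [PP [P about] [NP [Pron they]]]] [VP [V waited] [NP [NP [NP [Pron they]] [PP [P about] [NP [NP [Det a] [N proof]] [RelC [Rel that] [VP [V barked]]]]]] [RelC [Rel which] [VP [V admired]]]]]]
The trees differ in how a recursive rule is bracketed over the same span.

4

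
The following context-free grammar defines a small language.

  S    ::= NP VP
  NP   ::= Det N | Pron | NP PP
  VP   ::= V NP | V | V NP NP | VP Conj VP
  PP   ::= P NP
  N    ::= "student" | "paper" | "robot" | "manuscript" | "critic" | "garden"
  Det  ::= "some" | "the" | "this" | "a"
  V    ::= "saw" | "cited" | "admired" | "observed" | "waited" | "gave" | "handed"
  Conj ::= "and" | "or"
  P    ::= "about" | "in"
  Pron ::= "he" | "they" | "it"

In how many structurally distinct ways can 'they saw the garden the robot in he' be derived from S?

1

[S [NP [Pron they]] [VP [V saw] [NP [Det the] [N garden]] [NP [NP [Det the] [N robot]] [PP [P in] [NP [Pron he]]]]]]
No rule offers an alternative attachment or grouping for any span, so this is the only derivation.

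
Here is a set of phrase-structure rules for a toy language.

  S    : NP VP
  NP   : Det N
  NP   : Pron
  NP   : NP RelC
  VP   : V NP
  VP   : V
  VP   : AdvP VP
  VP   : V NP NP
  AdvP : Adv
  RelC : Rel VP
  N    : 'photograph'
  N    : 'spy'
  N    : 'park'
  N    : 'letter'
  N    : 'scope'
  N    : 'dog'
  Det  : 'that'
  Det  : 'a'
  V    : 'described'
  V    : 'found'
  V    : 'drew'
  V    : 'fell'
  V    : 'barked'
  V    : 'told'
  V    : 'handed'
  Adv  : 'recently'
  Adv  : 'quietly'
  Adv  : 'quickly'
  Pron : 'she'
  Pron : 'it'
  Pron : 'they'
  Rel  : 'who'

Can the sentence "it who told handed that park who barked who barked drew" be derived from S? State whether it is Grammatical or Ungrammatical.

Ungrammatical

For S → NP VP, every NP-prefix leaves a non-VP remainder: after 'it' the remainder is not a VP; after 'it who told' the remainder is not a VP.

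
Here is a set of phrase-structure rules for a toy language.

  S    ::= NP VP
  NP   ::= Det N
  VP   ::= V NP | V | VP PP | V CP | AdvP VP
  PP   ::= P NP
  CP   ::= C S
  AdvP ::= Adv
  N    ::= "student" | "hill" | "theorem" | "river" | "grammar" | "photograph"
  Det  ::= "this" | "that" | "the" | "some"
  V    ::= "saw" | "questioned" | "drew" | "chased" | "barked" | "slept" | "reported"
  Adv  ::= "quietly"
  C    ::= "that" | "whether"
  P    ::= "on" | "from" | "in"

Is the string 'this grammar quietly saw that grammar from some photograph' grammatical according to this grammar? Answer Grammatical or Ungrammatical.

Grammatical

[S [NP [Det this] [N grammar]] [VP [VP [AdvP [Adv quietly]] [VP [V saw] [NP [Det that] [N grammar]]]] [PP [P from] [NP [Det some] [N photograph]]]]]
Every word is introduced by a lexical rule and the phrasal rules combine the resulting categories into a single S.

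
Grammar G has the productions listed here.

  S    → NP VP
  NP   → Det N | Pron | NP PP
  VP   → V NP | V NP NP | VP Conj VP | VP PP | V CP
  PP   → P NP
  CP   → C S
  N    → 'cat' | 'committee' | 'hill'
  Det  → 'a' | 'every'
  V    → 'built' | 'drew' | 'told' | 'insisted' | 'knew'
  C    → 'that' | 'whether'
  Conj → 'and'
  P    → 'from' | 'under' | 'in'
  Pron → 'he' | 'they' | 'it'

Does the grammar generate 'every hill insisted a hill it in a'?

Ungrammatical

For S → NP VP, the only prefix that parses as NP is 'every hill', but the remainder 'insisted a hill it in a' is not a VP under these rules.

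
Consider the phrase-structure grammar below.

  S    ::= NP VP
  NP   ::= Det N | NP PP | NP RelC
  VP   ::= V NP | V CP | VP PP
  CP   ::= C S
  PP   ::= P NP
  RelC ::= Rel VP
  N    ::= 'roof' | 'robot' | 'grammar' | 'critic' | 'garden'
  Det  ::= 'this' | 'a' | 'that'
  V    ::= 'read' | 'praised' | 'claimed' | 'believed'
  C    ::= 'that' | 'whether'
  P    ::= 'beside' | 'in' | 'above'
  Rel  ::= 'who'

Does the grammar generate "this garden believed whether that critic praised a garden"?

Grammatical

[S [NP [Det this] [N garden]] [VP [V believed] [CP [C whether] [S [NP [Det that] [N critic]] [VP [V praised] [NP [Det a] [N garden]]]]]]]
Every word is introduced by a lexical rule and the phrasal rules combine the resulting categories into a single S.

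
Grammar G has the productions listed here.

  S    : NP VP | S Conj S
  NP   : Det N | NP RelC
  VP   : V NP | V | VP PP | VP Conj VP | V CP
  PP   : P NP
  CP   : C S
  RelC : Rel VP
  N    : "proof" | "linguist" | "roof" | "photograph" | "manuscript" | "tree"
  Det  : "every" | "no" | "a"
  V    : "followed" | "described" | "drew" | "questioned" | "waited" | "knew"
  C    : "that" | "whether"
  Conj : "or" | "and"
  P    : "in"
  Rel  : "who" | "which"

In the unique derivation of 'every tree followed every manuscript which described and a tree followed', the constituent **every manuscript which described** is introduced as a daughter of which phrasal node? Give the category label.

S
  S
    NP
      Det: every
      N: tree
    VP
      V: followed
      NP
        NP
          Det: every
          N: manuscript
        RelC
          Rel: which
          VP
            V: described
  Conj: and
  S
    NP
      Det: a
      N: tree
    VP
      V: followed
The span 'every manuscript which described' is the NP node built by NP → NP RelC.
Its mother is the VP built by VP → V NP.

VP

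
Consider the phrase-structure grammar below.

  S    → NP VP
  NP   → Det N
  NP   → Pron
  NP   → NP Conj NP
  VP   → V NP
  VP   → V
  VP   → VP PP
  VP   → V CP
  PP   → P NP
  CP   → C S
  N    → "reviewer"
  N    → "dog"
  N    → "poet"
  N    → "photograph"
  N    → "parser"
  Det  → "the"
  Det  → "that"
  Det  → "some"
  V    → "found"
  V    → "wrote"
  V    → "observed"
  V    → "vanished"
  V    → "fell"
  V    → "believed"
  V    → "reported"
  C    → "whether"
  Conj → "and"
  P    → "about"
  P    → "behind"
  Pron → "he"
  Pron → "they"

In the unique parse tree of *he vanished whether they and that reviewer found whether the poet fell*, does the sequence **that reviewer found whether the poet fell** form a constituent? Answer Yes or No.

[S [NP [Pron he]] [VP [V vanished] [CP [C whether] [S [NP [NP [Pron they]] [Conj and] [NP [Det that] [N reviewer]]] [VP [V found] [CP [C whether] [S [NP [Det the] [N poet]] [VP [V fell]]]]]]]]]
The smallest constituent containing 'that reviewer found whether the poet fell' is the S spanning 'they and that reviewer found whether the poet fell'; no single node in the tree dominates exactly the given words.

No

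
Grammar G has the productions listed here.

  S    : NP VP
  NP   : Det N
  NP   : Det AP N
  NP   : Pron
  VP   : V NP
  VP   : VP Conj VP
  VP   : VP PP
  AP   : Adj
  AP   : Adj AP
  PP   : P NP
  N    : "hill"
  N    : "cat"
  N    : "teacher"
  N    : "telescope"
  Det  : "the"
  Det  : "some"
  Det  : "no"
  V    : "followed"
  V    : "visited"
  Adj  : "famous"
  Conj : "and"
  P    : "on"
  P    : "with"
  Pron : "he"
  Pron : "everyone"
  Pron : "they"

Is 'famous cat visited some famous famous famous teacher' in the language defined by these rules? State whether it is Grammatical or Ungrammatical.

For S → NP VP, no prefix of the string parses as an NP.

Ungrammatical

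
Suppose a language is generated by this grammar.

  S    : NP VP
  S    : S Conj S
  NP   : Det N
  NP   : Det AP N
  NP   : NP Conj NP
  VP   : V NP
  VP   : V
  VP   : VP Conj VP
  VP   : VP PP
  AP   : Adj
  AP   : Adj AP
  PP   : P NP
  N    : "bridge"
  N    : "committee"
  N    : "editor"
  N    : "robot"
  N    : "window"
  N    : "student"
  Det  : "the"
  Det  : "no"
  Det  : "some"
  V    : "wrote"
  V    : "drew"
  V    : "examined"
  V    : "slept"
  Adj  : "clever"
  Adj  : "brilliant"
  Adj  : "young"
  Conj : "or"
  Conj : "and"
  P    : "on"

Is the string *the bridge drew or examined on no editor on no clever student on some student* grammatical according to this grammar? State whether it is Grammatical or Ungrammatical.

[S [NP [Det the] [N bridge]] [VP [VP [V drew]] [Conj or] [VP [VP [VP [VP [V examined]] [PP [P on] [NP [Det no] [N editor]]]] [PP [P on] [NP [Det no] [AP [Adj clever]] [N student]]]] [PP [P on] [NP [Det some] [N student]]]]]]
Every word is introduced by a lexical rule and the phrasal rules combine the resulting categories into a single S.

Grammatical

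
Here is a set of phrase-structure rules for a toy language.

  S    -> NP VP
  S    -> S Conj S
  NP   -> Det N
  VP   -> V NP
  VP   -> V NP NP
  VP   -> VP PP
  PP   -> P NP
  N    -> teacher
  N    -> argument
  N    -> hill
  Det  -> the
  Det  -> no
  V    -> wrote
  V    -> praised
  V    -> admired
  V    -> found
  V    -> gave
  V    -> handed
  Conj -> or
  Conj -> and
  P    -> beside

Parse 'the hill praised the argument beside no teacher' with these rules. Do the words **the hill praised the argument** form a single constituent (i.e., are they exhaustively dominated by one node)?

[S [NP [Det the] [N hill]] [VP [VP [V praised] [NP [Det the] [N argument]]] [PP [P beside] [NP [Det no] [N teacher]]]]]
The smallest constituent containing 'the hill praised the argument' is the S spanning 'the hill praised the argument beside no teacher'; no single node in the tree dominates exactly the given words.

No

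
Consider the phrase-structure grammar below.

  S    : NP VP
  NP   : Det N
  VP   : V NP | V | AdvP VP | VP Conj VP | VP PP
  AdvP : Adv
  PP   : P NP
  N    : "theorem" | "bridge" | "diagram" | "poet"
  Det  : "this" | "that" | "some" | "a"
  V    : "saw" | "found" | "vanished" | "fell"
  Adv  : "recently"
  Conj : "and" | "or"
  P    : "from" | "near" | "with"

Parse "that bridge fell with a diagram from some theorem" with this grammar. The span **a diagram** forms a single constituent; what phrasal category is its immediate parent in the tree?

PP

[S [NP [Det that] [N bridge]] [VP [VP [VP [V fell]] [PP [P with] [NP [Det a] [N diagram]]]] [PP [P from] [NP [Det some] [N theorem]]]]]
The span 'a diagram' is the NP node built by NP → Det N.
Its mother is the PP built by PP → P NP.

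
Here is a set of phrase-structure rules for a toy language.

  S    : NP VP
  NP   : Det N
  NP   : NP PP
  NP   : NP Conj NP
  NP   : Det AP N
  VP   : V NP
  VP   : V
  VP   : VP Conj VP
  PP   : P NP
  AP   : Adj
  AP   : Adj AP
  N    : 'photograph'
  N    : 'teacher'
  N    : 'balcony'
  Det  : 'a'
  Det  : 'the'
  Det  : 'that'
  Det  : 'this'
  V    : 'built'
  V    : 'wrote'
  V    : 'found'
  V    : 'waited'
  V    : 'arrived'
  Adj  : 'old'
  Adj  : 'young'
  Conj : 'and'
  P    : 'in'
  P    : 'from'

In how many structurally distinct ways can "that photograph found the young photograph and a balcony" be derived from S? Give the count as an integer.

[S [NP [Det that] [N photograph]] [VP [V found] [NP [NP [Det the] [AP [Adj young]] [N photograph]] [Conj and] [NP [Det a] [N balcony]]]]]
No rule offers an alternative attachment or grouping for any span, so this is the only derivation.

1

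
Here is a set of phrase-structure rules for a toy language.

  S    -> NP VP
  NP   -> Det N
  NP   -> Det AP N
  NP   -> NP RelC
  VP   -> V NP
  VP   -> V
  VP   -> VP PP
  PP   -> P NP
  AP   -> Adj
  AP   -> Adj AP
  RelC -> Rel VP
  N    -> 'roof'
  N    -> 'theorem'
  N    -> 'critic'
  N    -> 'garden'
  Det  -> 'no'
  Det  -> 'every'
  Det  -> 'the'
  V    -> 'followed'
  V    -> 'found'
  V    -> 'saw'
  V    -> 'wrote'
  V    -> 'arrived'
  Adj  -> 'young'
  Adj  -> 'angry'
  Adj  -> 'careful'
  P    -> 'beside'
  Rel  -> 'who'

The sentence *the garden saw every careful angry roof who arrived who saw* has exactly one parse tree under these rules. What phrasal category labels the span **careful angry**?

AP

[S [NP [Det the] [N garden]] [VP [V saw] [NP [NP [NP [Det every] [AP [Adj careful] [AP [Adj angry]]] [N roof]] [RelC [Rel who] [VP [V arrived]]]] [RelC [Rel who] [VP [V saw]]]]]]
The span 'careful angry' is the AP node built by AP → Adj AP.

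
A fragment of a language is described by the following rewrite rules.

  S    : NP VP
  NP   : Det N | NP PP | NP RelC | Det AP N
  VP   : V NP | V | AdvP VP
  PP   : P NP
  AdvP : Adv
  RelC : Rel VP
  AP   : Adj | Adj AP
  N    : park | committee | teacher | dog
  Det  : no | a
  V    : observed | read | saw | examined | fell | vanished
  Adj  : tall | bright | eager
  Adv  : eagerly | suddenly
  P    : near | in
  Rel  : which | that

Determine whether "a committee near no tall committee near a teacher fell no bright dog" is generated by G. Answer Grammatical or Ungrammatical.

Grammatical

S
  NP
    NP
      Det: a
      N: committee
    PP
      P: near
      NP
        NP
          Det: no
          AP
            Adj: tall
          N: committee
        PP
          P: near
          NP
            Det: a
            N: teacher
  VP
    V: fell
    NP
      Det: no
      AP
        Adj: bright
      N: dog
The bracketing above is licensed at every node by one of the given productions, with S at the root.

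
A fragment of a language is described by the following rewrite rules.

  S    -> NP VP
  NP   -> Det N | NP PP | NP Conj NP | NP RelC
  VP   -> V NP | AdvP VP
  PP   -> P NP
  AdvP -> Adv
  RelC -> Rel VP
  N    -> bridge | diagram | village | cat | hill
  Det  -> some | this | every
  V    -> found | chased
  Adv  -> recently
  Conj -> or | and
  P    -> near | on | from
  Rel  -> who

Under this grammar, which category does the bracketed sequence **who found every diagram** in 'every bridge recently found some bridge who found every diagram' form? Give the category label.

RelC

[S [NP [Det every] [N bridge]] [VP [AdvP [Adv recently]] [VP [V found] [NP [NP [Det some] [N bridge]] [RelC [Rel who] [VP [V found] [NP [Det every] [N diagram]]]]]]]]
The span 'who found every diagram' is the RelC node built by RelC → Rel VP.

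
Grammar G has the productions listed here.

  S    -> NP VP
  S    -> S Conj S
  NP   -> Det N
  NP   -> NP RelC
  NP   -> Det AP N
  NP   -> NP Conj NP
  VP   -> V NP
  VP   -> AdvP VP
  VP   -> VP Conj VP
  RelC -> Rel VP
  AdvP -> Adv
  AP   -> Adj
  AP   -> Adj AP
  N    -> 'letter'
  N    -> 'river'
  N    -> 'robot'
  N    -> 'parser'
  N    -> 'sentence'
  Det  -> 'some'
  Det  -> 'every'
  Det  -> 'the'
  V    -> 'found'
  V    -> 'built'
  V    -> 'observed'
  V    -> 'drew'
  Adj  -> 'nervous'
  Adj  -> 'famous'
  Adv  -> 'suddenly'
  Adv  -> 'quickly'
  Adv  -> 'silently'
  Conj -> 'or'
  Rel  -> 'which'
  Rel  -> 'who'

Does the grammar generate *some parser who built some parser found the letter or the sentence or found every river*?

S
  NP
    NP
      Det: some
      N: parser
    RelC
      Rel: who
      VP
        V: built
        NP
          Det: some
          N: parser
  VP
    VP
      V: found
      NP
        NP
          Det: the
          N: letter
        Conj: or
        NP
          Det: the
          N: sentence
    Conj: or
    VP
      V: found
      NP
        Det: every
        N: river
Every word is introduced by a lexical rule and the phrasal rules combine the resulting categories into a single S.

Grammatical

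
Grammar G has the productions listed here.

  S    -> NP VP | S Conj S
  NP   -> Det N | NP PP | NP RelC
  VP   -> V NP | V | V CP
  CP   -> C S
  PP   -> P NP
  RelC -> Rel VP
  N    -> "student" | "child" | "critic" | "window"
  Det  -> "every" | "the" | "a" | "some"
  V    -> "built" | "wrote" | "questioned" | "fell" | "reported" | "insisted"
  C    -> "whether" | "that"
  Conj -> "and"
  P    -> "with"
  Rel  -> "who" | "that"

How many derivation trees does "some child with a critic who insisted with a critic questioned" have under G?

Two of the 3 distinct bracketings:
[S [NP [NP [Det some] [N child]] [PP [P with] [NP [NP [NP [Det a] [N critic]] [RelC [Rel who] [VP [V insisted]]]] [PP [P with] [NP [Det a] [N critic]]]]]] [VP [V questioned]]]
[S [NP [NP [NP [Det some] [N child]] [PP [P with] [NP [NP [Det a] [N critic]] [RelC [Rel who] [VP [V insisted]]]]]] [PP [P with] [NP [Det a] [N critic]]]] [VP [V questioned]]]
The trees differ in how a recursive rule is bracketed over the same span.

3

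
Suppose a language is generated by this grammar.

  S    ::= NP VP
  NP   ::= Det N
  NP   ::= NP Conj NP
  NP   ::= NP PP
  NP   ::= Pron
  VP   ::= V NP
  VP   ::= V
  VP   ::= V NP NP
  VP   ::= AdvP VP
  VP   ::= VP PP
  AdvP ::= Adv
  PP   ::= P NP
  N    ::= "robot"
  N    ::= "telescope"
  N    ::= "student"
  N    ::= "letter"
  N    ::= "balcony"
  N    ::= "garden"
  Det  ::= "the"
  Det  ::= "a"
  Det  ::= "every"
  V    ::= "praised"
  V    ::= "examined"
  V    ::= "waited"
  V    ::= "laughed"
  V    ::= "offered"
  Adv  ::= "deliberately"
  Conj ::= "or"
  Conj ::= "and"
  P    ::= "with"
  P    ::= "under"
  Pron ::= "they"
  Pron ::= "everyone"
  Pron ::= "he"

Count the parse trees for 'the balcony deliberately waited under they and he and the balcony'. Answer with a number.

4

Two of the 4 distinct bracketings:
[S [NP [Det the] [N balcony]] [VP [AdvP [Adv deliberately]] [VP [VP [V waited]] [PP [P under] [NP [NP [Pron they]] [Conj and] [NP [NP [Pron he]] [Conj and] [NP [Det the] [N balcony]]]]]]]]
[S [NP [Det the] [N balcony]] [VP [AdvP [Adv deliberately]] [VP [VP [V waited]] [PP [P under] [NP [NP [NP [Pron they]] [Conj and] [NP [Pron he]]] [Conj and] [NP [Det the] [N balcony]]]]]]]
The trees differ in how a recursive rule is bracketed over the same span.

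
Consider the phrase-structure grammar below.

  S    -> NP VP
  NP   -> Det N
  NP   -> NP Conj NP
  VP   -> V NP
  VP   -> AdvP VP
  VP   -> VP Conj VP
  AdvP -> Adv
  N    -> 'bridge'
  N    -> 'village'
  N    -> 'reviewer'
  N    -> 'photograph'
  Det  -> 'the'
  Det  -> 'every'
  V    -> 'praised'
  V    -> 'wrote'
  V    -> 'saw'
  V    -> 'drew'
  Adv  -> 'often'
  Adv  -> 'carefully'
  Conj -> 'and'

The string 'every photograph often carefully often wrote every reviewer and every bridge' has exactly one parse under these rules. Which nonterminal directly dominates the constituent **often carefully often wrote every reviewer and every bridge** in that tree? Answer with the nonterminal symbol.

S

[S [NP [Det every] [N photograph]] [VP [AdvP [Adv often]] [VP [AdvP [Adv carefully]] [VP [AdvP [Adv often]] [VP [V wrote] [NP [NP [Det every] [N reviewer]] [Conj and] [NP [Det every] [N bridge]]]]]]]]
The span 'often carefully often wrote every reviewer and every bridge' is the VP node built by VP → AdvP VP.
Its mother is the S built by S → NP VP.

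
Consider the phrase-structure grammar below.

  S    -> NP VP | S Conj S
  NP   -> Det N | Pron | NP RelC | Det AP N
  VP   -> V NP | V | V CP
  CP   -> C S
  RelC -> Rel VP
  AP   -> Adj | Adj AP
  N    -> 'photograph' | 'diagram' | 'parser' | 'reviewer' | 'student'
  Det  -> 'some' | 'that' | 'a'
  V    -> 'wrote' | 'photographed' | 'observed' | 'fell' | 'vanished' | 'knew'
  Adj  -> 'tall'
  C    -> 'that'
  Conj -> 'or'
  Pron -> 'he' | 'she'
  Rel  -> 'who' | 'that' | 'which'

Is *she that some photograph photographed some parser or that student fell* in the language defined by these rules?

Ungrammatical

For S → NP VP, the only prefix that parses as NP is 'she', but the remainder 'that some photograph photographed some parser or that student fell' is not a VP under these rules. The alternative S rule S → S Conj S likewise has no satisfying split.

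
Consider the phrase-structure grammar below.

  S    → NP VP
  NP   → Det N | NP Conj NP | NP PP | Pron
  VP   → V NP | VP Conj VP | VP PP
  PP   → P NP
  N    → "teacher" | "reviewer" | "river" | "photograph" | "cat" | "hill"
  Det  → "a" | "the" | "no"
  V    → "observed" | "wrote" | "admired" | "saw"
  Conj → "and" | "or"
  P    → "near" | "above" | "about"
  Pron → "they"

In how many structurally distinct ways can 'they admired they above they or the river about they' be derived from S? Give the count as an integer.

Two of the 10 distinct bracketings:
[S [NP [Pron they]] [VP [V admired] [NP [NP [NP [Pron they]] [PP [P above] [NP [Pron they]]]] [Conj or] [NP [NP [Det the] [N river]] [PP [P about] [NP [Pron they]]]]]]]
[S [NP [Pron they]] [VP [V admired] [NP [NP [Pron they]] [PP [P above] [NP [NP [Pron they]] [Conj or] [NP [NP [Det the] [N river]] [PP [P about] [NP [Pron they]]]]]]]]]
The trees differ in how a recursive rule is bracketed over the same span.

10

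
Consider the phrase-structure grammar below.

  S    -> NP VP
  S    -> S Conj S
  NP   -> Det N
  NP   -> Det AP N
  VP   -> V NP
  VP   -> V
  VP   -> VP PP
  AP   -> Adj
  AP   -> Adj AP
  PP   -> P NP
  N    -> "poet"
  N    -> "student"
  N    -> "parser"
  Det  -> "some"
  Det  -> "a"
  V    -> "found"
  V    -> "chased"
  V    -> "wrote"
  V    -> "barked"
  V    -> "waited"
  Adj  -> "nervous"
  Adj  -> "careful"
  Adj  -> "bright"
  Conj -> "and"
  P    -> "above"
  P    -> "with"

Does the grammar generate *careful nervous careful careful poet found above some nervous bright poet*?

For S → NP VP, no prefix of the string parses as an NP. The alternative S rule S → S Conj S likewise has no satisfying split.

Ungrammatical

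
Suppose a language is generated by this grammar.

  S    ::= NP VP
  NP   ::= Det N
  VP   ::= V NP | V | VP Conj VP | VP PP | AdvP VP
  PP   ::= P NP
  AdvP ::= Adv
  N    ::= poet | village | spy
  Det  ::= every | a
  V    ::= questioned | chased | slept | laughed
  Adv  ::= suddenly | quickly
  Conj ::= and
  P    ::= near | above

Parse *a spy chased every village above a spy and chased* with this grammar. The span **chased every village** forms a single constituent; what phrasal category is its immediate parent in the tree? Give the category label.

VP

S
  NP
    Det: a
    N: spy
  VP
    VP
      VP
        V: chased
        NP
          Det: every
          N: village
      PP
        P: above
        NP
          Det: a
          N: spy
    Conj: and
    VP
      V: chased
The span 'chased every village' is the VP node built by VP → V NP.
Its mother is the VP built by VP → VP PP.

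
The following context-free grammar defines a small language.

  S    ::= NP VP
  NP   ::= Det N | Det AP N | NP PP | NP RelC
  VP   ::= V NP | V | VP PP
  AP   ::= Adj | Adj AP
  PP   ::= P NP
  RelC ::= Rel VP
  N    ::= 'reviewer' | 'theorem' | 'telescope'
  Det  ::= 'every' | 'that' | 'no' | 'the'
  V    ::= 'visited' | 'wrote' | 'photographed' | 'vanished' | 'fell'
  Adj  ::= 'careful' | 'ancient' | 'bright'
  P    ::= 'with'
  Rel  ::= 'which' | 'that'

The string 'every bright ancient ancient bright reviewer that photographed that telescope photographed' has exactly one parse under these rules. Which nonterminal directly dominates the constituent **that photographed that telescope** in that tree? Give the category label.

S
  NP
    NP
      Det: every
      AP
        Adj: bright
        AP
          Adj: ancient
          AP
            Adj: ancient
            AP
              Adj: bright
      N: reviewer
    RelC
      Rel: that
      VP
        V: photographed
        NP
          Det: that
          N: telescope
  VP
    V: photographed
The span 'that photographed that telescope' is the RelC node built by RelC → Rel VP.
Its mother is the NP built by NP → NP RelC.

NP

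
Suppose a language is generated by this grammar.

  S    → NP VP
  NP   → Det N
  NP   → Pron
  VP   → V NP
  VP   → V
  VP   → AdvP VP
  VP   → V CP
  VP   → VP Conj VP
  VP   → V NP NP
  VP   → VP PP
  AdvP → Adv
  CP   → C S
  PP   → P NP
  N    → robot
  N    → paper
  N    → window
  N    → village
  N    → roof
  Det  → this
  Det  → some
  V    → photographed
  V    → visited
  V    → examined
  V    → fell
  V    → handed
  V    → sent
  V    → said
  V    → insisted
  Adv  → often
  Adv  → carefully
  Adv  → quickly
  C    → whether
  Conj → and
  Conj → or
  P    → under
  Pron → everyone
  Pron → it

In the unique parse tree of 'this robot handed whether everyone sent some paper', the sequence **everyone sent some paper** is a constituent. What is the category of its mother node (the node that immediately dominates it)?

[S [NP [Det this] [N robot]] [VP [V handed] [CP [C whether] [S [NP [Pron everyone]] [VP [V sent] [NP [Det some] [N paper]]]]]]]
The span 'everyone sent some paper' is the S node built by S → NP VP.
Its mother is the CP built by CP → C S.

CP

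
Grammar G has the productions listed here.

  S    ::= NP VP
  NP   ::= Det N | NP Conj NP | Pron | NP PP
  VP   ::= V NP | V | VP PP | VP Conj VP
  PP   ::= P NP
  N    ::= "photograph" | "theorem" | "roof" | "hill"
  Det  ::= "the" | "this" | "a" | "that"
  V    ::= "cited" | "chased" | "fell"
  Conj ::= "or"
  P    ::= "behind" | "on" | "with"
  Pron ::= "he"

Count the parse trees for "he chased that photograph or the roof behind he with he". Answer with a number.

Two of the 9 distinct bracketings:
[S [NP [Pron he]] [VP [V chased] [NP [NP [Det that] [N photograph]] [Conj or] [NP [NP [Det the] [N roof]] [PP [P behind] [NP [NP [Pron he]] [PP [P with] [NP [Pron he]]]]]]]]]
[S [NP [Pron he]] [VP [V chased] [NP [NP [Det that] [N photograph]] [Conj or] [NP [NP [NP [Det the] [N roof]] [PP [P behind] [NP [Pron he]]]] [PP [P with] [NP [Pron he]]]]]]]
The trees differ in how a recursive rule is bracketed over the same span.

9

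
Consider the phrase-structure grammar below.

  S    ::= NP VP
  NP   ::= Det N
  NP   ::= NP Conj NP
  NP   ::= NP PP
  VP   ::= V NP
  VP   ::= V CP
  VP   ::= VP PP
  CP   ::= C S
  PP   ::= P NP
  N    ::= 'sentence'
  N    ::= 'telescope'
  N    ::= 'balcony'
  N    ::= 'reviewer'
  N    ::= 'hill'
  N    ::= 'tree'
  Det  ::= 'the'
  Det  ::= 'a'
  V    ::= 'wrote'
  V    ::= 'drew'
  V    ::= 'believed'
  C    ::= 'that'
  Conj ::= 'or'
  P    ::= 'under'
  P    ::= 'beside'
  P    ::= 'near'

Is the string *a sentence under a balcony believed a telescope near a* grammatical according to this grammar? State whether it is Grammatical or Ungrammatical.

For S → NP VP, every NP-prefix leaves a non-VP remainder: after 'a sentence' the remainder is not a VP; after 'a sentence under a balcony' the remainder is not a VP.

Ungrammatical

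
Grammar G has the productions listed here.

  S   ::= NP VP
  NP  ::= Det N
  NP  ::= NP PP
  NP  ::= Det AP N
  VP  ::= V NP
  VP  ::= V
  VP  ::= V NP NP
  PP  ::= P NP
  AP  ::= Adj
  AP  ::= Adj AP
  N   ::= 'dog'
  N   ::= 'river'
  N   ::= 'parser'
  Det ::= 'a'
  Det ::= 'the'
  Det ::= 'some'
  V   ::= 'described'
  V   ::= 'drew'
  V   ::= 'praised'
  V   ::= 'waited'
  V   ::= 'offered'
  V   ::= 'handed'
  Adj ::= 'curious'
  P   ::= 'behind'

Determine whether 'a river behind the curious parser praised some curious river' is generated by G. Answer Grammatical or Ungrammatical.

Grammatical

S
  NP
    NP
      Det: a
      N: river
    PP
      P: behind
      NP
        Det: the
        AP
          Adj: curious
        N: parser
  VP
    V: praised
    NP
      Det: some
      AP
        Adj: curious
      N: river
The bracketing above is licensed at every node by one of the given productions, with S at the root.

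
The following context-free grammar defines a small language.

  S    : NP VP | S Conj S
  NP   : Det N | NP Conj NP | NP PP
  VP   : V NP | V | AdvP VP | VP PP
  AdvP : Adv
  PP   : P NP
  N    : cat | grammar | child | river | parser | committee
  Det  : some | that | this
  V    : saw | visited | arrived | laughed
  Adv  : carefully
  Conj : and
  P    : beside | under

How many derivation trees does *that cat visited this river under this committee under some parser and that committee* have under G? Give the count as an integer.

Two of the 9 distinct bracketings:
[S [NP [Det that] [N cat]] [VP [V visited] [NP [NP [NP [Det this] [N river]] [PP [P under] [NP [NP [Det this] [N committee]] [PP [P under] [NP [Det some] [N parser]]]]]] [Conj and] [NP [Det that] [N committee]]]]]
[S [NP [Det that] [N cat]] [VP [V visited] [NP [NP [NP [NP [Det this] [N river]] [PP [P under] [NP [Det this] [N committee]]]] [PP [P under] [NP [Det some] [N parser]]]] [Conj and] [NP [Det that] [N committee]]]]]
The trees differ in how a recursive rule is bracketed over the same span.

9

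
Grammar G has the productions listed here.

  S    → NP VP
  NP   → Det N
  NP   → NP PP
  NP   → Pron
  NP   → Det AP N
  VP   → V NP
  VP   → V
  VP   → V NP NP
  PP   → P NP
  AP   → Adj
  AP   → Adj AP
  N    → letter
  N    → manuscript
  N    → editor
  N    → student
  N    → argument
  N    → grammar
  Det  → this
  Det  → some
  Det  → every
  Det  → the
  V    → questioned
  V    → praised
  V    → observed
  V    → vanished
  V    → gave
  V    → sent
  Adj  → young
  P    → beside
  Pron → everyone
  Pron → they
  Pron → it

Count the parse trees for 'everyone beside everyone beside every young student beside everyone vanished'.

5

Two of the 5 distinct bracketings:
[S [NP [NP [Pron everyone]] [PP [P beside] [NP [NP [Pron everyone]] [PP [P beside] [NP [NP [Det every] [AP [Adj young]] [N student]] [PP [P beside] [NP [Pron everyone]]]]]]]] [VP [V vanished]]]
[S [NP [NP [Pron everyone]] [PP [P beside] [NP [NP [NP [Pron everyone]] [PP [P beside] [NP [Det every] [AP [Adj young]] [N student]]]] [PP [P beside] [NP [Pron everyone]]]]]] [VP [V vanished]]]
The trees differ in how a recursive rule is bracketed over the same span.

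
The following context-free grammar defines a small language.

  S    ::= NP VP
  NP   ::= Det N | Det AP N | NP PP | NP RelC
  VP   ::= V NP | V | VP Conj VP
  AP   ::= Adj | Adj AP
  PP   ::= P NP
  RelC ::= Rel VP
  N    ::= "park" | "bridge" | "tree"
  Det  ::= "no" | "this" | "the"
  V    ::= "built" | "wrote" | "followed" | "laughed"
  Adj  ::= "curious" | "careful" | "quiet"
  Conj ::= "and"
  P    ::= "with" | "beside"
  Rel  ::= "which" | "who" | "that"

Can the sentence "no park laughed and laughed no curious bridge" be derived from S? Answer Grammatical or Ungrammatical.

Grammatical

[S [NP [Det no] [N park]] [VP [VP [V laughed]] [Conj and] [VP [V laughed] [NP [Det no] [AP [Adj curious]] [N bridge]]]]]
The bracketing above is licensed at every node by one of the given productions, with S at the root.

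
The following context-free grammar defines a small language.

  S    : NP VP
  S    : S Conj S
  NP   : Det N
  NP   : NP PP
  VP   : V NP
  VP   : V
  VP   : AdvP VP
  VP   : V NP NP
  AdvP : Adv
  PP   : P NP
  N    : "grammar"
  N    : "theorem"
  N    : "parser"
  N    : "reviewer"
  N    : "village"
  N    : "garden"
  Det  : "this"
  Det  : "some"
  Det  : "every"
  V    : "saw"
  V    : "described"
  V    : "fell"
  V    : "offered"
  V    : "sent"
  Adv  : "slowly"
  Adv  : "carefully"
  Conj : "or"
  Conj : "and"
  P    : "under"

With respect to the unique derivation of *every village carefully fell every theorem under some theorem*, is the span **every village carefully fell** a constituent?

[S [NP [Det every] [N village]] [VP [AdvP [Adv carefully]] [VP [V fell] [NP [NP [Det every] [N theorem]] [PP [P under] [NP [Det some] [N theorem]]]]]]]
The smallest constituent containing 'every village carefully fell' is the S spanning 'every village carefully fell every theorem under some theorem'; no single node in the tree dominates exactly the given words.

No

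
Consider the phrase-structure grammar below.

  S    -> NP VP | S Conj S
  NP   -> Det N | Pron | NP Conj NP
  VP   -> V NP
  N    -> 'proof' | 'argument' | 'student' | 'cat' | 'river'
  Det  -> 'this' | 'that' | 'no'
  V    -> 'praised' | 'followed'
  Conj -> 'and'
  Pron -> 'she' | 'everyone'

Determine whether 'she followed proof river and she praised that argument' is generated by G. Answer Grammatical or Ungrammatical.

Ungrammatical

A V word can never sit immediately before an N word in any string this grammar generates, so the substring 'followed proof' rules out a derivation.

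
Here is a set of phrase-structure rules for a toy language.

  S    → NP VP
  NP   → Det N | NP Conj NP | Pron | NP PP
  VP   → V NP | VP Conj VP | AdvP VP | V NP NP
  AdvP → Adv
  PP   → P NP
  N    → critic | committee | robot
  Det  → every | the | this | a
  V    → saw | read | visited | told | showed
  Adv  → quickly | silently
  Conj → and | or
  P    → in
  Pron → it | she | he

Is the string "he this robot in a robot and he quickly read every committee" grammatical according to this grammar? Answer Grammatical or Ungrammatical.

For S → NP VP, the only prefix that parses as NP is 'he', but the remainder 'this robot in a robot and he quickly read every committee' is not a VP under these rules.

Ungrammatical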